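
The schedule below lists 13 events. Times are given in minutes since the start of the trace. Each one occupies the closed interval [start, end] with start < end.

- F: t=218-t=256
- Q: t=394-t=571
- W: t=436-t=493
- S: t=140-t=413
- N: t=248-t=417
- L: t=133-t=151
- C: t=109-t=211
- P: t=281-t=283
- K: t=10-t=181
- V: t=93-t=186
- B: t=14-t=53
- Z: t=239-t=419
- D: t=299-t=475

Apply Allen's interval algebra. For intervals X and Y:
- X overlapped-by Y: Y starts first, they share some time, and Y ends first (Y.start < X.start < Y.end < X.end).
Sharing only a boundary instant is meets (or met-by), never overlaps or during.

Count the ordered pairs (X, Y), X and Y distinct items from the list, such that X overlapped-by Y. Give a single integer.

Checking all 156 ordered pairs for relation 'overlapped-by'; matching pairs in alphabetical order:
(C, K): C overlapped-by K ✓
(C, V): C overlapped-by V ✓
(D, N): D overlapped-by N ✓
(D, S): D overlapped-by S ✓
(D, Z): D overlapped-by Z ✓
(N, F): N overlapped-by F ✓
(N, S): N overlapped-by S ✓
(Q, D): Q overlapped-by D ✓
(Q, N): Q overlapped-by N ✓
(Q, S): Q overlapped-by S ✓
(Q, Z): Q overlapped-by Z ✓
(S, C): S overlapped-by C ✓
(S, K): S overlapped-by K ✓
(S, L): S overlapped-by L ✓
(S, V): S overlapped-by V ✓
(V, K): V overlapped-by K ✓
(W, D): W overlapped-by D ✓
(Z, F): Z overlapped-by F ✓
(Z, S): Z overlapped-by S ✓
Count: 19.

19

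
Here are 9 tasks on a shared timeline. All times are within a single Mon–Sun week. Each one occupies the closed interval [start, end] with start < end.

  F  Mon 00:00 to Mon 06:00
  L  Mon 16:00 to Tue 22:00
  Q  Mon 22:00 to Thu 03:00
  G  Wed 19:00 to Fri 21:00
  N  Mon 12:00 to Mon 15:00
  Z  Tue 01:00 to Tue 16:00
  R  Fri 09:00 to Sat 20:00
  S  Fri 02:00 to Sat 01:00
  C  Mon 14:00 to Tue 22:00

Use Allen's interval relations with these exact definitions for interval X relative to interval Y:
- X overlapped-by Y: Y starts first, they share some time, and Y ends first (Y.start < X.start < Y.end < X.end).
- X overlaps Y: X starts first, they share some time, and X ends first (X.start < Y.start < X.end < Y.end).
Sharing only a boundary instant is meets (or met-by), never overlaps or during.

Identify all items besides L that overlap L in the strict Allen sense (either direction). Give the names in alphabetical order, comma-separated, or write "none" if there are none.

Target L = [Mon 16:00, Tue 22:00].
C [Mon 14:00, Tue 22:00] → finished-by → no.
F [Mon 00:00, Mon 06:00] → before → no.
G [Wed 19:00, Fri 21:00] → after → no.
N [Mon 12:00, Mon 15:00] → before → no.
Q [Mon 22:00, Thu 03:00] → overlapped-by → yes.
R [Fri 09:00, Sat 20:00] → after → no.
S [Fri 02:00, Sat 01:00] → after → no.
Z [Tue 01:00, Tue 16:00] → during → no.
Result: Q.

Q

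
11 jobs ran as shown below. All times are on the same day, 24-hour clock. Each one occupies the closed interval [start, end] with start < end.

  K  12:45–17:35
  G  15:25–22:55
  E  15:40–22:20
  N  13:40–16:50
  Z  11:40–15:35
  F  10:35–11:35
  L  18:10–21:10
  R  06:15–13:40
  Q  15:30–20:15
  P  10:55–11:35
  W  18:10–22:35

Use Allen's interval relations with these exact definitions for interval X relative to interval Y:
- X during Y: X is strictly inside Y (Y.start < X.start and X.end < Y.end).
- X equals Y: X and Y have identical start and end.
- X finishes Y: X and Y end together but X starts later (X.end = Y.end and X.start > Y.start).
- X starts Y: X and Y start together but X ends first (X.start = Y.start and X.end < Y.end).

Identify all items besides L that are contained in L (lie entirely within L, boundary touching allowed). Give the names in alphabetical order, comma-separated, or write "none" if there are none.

Target L = [18:10, 21:10].
E [15:40, 22:20] → contains → no.
F [10:35, 11:35] → before → no.
G [15:25, 22:55] → contains → no.
K [12:45, 17:35] → before → no.
N [13:40, 16:50] → before → no.
P [10:55, 11:35] → before → no.
Q [15:30, 20:15] → overlaps → no.
R [06:15, 13:40] → before → no.
W [18:10, 22:35] → started-by → no.
Z [11:40, 15:35] → before → no.
Result: none.

none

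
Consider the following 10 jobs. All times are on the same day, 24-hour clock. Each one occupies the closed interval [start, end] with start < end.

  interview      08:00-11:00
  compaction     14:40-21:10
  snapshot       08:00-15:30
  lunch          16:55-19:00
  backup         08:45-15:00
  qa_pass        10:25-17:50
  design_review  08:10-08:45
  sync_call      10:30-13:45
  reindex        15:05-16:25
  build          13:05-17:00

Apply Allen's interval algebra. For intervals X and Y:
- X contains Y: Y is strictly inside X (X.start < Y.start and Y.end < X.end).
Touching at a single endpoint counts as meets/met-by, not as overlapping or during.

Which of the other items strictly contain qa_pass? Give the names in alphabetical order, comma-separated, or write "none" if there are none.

none

Target qa_pass = [10:25, 17:50].
backup [08:45, 15:00] → overlaps → no.
build [13:05, 17:00] → during → no.
compaction [14:40, 21:10] → overlapped-by → no.
design_review [08:10, 08:45] → before → no.
interview [08:00, 11:00] → overlaps → no.
lunch [16:55, 19:00] → overlapped-by → no.
reindex [15:05, 16:25] → during → no.
snapshot [08:00, 15:30] → overlaps → no.
sync_call [10:30, 13:45] → during → no.
Result: none.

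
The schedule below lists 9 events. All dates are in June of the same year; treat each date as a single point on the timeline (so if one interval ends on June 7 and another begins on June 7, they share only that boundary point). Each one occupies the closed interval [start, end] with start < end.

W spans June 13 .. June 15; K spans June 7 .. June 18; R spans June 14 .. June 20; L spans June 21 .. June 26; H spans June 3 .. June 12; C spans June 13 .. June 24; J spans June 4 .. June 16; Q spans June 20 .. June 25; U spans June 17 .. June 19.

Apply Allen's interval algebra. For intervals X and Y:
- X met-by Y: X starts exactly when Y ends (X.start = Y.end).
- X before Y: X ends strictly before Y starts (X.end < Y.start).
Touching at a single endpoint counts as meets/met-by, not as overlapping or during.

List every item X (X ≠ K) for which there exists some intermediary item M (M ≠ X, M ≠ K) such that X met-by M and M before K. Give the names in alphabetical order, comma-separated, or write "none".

Target K = [June 7, June 18].
Intermediaries M with M before K: none.
Union: none.

none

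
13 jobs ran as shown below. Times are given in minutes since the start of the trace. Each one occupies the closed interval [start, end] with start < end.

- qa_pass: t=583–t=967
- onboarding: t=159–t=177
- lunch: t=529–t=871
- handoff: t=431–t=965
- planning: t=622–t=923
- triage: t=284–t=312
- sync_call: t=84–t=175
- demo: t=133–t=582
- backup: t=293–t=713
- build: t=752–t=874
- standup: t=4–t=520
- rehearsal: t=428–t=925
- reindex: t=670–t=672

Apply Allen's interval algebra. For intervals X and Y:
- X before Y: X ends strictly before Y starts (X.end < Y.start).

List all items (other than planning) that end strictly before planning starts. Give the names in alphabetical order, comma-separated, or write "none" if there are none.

Target planning = [t=622, t=923].
backup [t=293, t=713] → overlaps → no.
build [t=752, t=874] → during → no.
demo [t=133, t=582] → before → yes.
handoff [t=431, t=965] → contains → no.
lunch [t=529, t=871] → overlaps → no.
onboarding [t=159, t=177] → before → yes.
qa_pass [t=583, t=967] → contains → no.
rehearsal [t=428, t=925] → contains → no.
reindex [t=670, t=672] → during → no.
standup [t=4, t=520] → before → yes.
sync_call [t=84, t=175] → before → yes.
triage [t=284, t=312] → before → yes.
Result: demo, onboarding, standup, sync_call, triage.

demo, onboarding, standup, sync_call, triage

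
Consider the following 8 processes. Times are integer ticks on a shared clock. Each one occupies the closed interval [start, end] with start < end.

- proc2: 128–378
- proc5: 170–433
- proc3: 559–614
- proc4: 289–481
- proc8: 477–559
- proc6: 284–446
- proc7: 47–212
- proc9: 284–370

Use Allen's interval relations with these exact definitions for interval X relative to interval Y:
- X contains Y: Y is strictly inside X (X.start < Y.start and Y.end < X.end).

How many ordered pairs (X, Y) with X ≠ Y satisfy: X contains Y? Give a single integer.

2

Checking all 56 ordered pairs for relation 'contains'; matching pairs in alphabetical order:
(proc2, proc9): proc2 contains proc9 ✓
(proc5, proc9): proc5 contains proc9 ✓
Count: 2.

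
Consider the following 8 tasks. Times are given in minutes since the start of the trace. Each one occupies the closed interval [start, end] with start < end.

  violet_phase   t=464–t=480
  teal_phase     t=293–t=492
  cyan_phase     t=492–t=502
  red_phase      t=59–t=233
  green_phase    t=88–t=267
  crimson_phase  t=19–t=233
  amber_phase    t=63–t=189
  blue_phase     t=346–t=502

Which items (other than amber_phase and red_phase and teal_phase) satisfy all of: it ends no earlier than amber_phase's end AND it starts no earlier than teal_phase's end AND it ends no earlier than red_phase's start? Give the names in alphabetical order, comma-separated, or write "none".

cyan_phase

Conditions: its end is no earlier than amber_phase's end (X.end >= t=189) AND its start is no earlier than teal_phase's end (X.start >= t=492) AND its end is no earlier than red_phase's start (X.end >= t=59).
blue_phase: end t=502 >= t=189? ✓; start t=346 >= t=492? ✗; end t=502 >= t=59? ✓ → no.
crimson_phase: end t=233 >= t=189? ✓; start t=19 >= t=492? ✗; end t=233 >= t=59? ✓ → no.
cyan_phase: end t=502 >= t=189? ✓; start t=492 >= t=492? ✓; end t=502 >= t=59? ✓ → yes.
green_phase: end t=267 >= t=189? ✓; start t=88 >= t=492? ✗; end t=267 >= t=59? ✓ → no.
violet_phase: end t=480 >= t=189? ✓; start t=464 >= t=492? ✗; end t=480 >= t=59? ✓ → no.
Result: cyan_phase.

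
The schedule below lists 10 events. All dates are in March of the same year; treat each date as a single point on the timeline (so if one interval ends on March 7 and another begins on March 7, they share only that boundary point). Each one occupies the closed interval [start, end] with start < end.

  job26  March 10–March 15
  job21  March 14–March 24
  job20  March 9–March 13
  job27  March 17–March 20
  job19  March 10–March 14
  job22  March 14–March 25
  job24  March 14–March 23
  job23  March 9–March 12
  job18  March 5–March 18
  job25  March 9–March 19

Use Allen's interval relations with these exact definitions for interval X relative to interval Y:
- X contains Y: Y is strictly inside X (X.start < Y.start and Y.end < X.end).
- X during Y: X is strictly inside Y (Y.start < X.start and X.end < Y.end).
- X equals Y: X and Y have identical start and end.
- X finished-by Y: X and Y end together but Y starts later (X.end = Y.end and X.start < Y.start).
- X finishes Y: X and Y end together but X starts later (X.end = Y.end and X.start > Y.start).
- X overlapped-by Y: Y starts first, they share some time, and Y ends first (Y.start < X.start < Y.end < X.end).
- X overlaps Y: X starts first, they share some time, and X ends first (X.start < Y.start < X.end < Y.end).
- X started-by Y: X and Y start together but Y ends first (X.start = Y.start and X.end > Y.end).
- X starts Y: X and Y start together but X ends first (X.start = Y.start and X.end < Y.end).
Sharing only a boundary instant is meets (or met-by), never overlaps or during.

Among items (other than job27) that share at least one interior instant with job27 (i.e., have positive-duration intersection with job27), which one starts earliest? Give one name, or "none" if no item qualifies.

job18

Target job27 = [March 17, March 20].
job18 [March 5, March 18] → overlaps → candidate.
job19 [March 10, March 14] → before → excluded.
job20 [March 9, March 13] → before → excluded.
job21 [March 14, March 24] → contains → candidate.
job22 [March 14, March 25] → contains → candidate.
job23 [March 9, March 12] → before → excluded.
job24 [March 14, March 23] → contains → candidate.
job25 [March 9, March 19] → overlaps → candidate.
job26 [March 10, March 15] → before → excluded.
Among candidates, earliest start is March 5 → job18.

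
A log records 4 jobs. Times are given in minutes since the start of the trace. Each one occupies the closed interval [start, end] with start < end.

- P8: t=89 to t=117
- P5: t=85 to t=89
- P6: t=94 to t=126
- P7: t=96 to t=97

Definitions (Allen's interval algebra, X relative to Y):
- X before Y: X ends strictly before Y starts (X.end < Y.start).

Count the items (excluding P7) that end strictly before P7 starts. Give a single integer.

1

Target P7 = [t=96, t=97].
P5 [t=85, t=89] → before → counts.
P6 [t=94, t=126] → contains → no.
P8 [t=89, t=117] → contains → no.
Total: 1.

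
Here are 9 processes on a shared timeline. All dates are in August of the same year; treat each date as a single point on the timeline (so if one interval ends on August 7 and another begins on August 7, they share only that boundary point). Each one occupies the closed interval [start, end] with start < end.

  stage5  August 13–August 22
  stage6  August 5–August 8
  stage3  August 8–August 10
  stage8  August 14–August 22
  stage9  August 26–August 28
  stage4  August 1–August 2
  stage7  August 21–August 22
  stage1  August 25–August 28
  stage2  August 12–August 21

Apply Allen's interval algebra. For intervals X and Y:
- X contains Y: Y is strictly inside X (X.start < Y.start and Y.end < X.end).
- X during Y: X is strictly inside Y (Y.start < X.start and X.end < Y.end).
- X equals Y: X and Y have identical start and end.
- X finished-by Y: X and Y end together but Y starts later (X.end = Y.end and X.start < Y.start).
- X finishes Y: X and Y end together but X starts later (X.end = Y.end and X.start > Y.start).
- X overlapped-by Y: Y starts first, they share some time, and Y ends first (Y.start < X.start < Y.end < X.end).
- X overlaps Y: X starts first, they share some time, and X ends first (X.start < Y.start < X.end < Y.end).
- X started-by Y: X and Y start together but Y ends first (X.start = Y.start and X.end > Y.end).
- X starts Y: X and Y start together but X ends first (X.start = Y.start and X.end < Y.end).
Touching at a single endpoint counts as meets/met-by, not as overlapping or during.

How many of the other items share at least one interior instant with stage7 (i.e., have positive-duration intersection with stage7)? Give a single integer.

Target stage7 = [August 21, August 22].
stage1 [August 25, August 28] → after → no.
stage2 [August 12, August 21] → meets → no.
stage3 [August 8, August 10] → before → no.
stage4 [August 1, August 2] → before → no.
stage5 [August 13, August 22] → finished-by → counts.
stage6 [August 5, August 8] → before → no.
stage8 [August 14, August 22] → finished-by → counts.
stage9 [August 26, August 28] → after → no.
Total: 2.

2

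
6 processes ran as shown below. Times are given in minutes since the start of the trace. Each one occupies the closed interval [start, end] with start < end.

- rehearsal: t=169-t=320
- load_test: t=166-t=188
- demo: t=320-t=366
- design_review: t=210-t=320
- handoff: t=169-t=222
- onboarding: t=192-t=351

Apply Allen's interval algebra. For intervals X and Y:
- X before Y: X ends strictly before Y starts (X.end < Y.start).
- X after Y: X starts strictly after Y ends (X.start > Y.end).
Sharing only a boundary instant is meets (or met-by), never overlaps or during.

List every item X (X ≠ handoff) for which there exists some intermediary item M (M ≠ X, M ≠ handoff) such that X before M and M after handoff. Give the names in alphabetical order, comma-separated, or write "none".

load_test

Target handoff = [t=169, t=222].
Intermediaries M with M after handoff: demo.
Via demo — items with X before demo: load_test.
Union: load_test.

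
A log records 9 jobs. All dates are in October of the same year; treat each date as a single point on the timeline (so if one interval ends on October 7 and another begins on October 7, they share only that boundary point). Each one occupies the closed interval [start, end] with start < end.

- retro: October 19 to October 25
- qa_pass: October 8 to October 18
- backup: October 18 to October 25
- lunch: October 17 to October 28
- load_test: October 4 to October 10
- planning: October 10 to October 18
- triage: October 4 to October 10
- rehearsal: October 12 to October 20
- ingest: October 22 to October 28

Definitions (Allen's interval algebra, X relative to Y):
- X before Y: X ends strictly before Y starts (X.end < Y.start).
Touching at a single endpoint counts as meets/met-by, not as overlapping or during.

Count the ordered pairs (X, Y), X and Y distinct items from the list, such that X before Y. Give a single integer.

Checking all 72 ordered pairs for relation 'before'; matching pairs in alphabetical order:
(load_test, backup): load_test before backup ✓
(load_test, ingest): load_test before ingest ✓
(load_test, lunch): load_test before lunch ✓
(load_test, rehearsal): load_test before rehearsal ✓
(load_test, retro): load_test before retro ✓
(planning, ingest): planning before ingest ✓
(planning, retro): planning before retro ✓
(qa_pass, ingest): qa_pass before ingest ✓
(qa_pass, retro): qa_pass before retro ✓
(rehearsal, ingest): rehearsal before ingest ✓
(triage, backup): triage before backup ✓
(triage, ingest): triage before ingest ✓
(triage, lunch): triage before lunch ✓
(triage, rehearsal): triage before rehearsal ✓
(triage, retro): triage before retro ✓
Count: 15.

15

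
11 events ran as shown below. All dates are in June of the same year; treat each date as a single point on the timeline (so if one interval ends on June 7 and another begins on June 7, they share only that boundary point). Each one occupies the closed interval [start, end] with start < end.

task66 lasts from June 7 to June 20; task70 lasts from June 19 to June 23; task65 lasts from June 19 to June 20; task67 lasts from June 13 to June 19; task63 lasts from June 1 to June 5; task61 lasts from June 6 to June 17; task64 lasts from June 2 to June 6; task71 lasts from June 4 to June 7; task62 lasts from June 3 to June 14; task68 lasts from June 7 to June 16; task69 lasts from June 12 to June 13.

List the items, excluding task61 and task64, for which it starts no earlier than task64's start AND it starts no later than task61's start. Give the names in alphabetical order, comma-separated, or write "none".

Conditions: its start is no earlier than task64's start (X.start >= June 2) AND its start is no later than task61's start (X.start <= June 6).
task62: start June 3 >= June 2? ✓; start June 3 <= June 6? ✓ → yes.
task63: start June 1 >= June 2? ✗; start June 1 <= June 6? ✓ → no.
task65: start June 19 >= June 2? ✓; start June 19 <= June 6? ✗ → no.
task66: start June 7 >= June 2? ✓; start June 7 <= June 6? ✗ → no.
task67: start June 13 >= June 2? ✓; start June 13 <= June 6? ✗ → no.
task68: start June 7 >= June 2? ✓; start June 7 <= June 6? ✗ → no.
task69: start June 12 >= June 2? ✓; start June 12 <= June 6? ✗ → no.
task70: start June 19 >= June 2? ✓; start June 19 <= June 6? ✗ → no.
task71: start June 4 >= June 2? ✓; start June 4 <= June 6? ✓ → yes.
Result: task62, task71.

task62, task71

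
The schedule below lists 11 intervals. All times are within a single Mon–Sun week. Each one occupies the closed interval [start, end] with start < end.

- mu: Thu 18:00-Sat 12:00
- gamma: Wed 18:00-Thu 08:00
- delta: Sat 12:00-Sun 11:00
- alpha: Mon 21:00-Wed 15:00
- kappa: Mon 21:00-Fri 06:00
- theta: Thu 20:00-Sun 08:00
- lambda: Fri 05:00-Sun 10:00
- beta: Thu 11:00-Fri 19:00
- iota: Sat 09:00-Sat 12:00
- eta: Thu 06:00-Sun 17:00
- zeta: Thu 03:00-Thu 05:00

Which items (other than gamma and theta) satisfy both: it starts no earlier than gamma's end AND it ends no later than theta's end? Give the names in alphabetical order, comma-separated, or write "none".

Conditions: its start is no earlier than gamma's end (X.start >= Thu 08:00) AND its end is no later than theta's end (X.end <= Sun 08:00).
alpha: start Mon 21:00 >= Thu 08:00? ✗; end Wed 15:00 <= Sun 08:00? ✓ → no.
beta: start Thu 11:00 >= Thu 08:00? ✓; end Fri 19:00 <= Sun 08:00? ✓ → yes.
delta: start Sat 12:00 >= Thu 08:00? ✓; end Sun 11:00 <= Sun 08:00? ✗ → no.
eta: start Thu 06:00 >= Thu 08:00? ✗; end Sun 17:00 <= Sun 08:00? ✗ → no.
iota: start Sat 09:00 >= Thu 08:00? ✓; end Sat 12:00 <= Sun 08:00? ✓ → yes.
kappa: start Mon 21:00 >= Thu 08:00? ✗; end Fri 06:00 <= Sun 08:00? ✓ → no.
lambda: start Fri 05:00 >= Thu 08:00? ✓; end Sun 10:00 <= Sun 08:00? ✗ → no.
mu: start Thu 18:00 >= Thu 08:00? ✓; end Sat 12:00 <= Sun 08:00? ✓ → yes.
zeta: start Thu 03:00 >= Thu 08:00? ✗; end Thu 05:00 <= Sun 08:00? ✓ → no.
Result: beta, iota, mu.

beta, iota, mu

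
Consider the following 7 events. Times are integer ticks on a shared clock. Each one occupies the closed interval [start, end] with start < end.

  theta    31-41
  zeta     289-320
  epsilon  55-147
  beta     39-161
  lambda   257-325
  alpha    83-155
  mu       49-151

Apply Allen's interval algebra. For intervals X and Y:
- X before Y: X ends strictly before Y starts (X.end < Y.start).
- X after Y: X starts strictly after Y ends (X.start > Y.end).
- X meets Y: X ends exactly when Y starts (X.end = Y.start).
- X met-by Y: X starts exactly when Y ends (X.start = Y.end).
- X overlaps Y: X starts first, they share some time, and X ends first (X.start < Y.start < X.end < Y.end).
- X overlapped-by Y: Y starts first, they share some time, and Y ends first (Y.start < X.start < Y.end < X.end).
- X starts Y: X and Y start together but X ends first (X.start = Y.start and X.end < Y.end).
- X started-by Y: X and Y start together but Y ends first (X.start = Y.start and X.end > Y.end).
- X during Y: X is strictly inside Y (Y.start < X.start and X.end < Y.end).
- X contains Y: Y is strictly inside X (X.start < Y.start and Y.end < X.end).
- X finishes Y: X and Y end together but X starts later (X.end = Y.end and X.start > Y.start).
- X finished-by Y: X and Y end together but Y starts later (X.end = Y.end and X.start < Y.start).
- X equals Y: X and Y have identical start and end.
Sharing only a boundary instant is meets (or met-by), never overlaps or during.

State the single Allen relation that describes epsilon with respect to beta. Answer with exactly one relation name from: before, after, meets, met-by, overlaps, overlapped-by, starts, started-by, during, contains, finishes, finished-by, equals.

epsilon = [55, 147]; beta = [39, 161].
Compare endpoints: epsilon.start > beta.start, epsilon.start < beta.end, epsilon.end > beta.start, epsilon.end < beta.end.
That pattern is 'during'.

during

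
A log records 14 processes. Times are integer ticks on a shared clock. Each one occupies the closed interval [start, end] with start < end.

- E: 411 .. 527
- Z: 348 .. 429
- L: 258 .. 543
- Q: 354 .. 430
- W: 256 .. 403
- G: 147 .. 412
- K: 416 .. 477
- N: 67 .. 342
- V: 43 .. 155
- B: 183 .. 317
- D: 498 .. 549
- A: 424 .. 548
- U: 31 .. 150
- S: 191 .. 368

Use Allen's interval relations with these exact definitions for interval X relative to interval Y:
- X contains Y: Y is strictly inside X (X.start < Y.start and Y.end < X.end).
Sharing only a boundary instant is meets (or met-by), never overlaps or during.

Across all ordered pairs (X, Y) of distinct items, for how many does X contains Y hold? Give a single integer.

9

Checking all 182 ordered pairs for relation 'contains'; matching pairs in alphabetical order:
(E, K): E contains K ✓
(G, B): G contains B ✓
(G, S): G contains S ✓
(G, W): G contains W ✓
(L, E): L contains E ✓
(L, K): L contains K ✓
(L, Q): L contains Q ✓
(L, Z): L contains Z ✓
(N, B): N contains B ✓
Count: 9.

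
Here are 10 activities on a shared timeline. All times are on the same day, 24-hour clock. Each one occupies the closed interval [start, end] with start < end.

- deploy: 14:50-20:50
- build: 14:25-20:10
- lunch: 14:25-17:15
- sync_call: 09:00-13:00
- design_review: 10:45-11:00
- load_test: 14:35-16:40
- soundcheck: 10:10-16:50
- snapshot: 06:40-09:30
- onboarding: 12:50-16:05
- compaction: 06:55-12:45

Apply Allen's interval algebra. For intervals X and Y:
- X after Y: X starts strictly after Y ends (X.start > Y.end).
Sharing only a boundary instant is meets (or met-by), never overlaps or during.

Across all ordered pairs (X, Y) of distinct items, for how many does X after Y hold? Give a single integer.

Checking all 90 ordered pairs for relation 'after'; matching pairs in alphabetical order:
(build, compaction): build after compaction ✓
(build, design_review): build after design_review ✓
(build, snapshot): build after snapshot ✓
(build, sync_call): build after sync_call ✓
(deploy, compaction): deploy after compaction ✓
(deploy, design_review): deploy after design_review ✓
(deploy, snapshot): deploy after snapshot ✓
(deploy, sync_call): deploy after sync_call ✓
(design_review, snapshot): design_review after snapshot ✓
(load_test, compaction): load_test after compaction ✓
(load_test, design_review): load_test after design_review ✓
(load_test, snapshot): load_test after snapshot ✓
(load_test, sync_call): load_test after sync_call ✓
(lunch, compaction): lunch after compaction ✓
(lunch, design_review): lunch after design_review ✓
(lunch, snapshot): lunch after snapshot ✓
(lunch, sync_call): lunch after sync_call ✓
(onboarding, compaction): onboarding after compaction ✓
(onboarding, design_review): onboarding after design_review ✓
(onboarding, snapshot): onboarding after snapshot ✓
(soundcheck, snapshot): soundcheck after snapshot ✓
Count: 21.

21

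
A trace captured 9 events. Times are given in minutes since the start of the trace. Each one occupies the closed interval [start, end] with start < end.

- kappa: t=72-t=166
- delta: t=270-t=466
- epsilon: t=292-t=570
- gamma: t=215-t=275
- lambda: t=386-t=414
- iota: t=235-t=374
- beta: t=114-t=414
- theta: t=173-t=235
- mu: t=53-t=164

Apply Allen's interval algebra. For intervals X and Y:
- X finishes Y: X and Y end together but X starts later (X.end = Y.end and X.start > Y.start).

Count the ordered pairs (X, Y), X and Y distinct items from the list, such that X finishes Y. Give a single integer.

Checking all 72 ordered pairs for relation 'finishes'; matching pairs in alphabetical order:
(lambda, beta): lambda finishes beta ✓
Count: 1.

1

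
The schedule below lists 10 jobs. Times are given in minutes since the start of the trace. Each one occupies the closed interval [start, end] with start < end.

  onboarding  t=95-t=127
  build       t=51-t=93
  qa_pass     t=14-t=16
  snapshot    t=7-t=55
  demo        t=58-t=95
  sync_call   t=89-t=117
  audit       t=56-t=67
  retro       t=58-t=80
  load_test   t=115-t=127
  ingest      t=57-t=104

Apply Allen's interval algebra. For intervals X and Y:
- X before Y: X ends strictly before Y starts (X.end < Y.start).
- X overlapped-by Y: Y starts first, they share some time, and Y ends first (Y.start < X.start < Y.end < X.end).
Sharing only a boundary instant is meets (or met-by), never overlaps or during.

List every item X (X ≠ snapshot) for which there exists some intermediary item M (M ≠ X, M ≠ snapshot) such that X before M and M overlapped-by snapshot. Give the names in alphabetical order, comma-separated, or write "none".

qa_pass

Target snapshot = [t=7, t=55].
Intermediaries M with M overlapped-by snapshot: build.
Via build — items with X before build: qa_pass.
Union: qa_pass.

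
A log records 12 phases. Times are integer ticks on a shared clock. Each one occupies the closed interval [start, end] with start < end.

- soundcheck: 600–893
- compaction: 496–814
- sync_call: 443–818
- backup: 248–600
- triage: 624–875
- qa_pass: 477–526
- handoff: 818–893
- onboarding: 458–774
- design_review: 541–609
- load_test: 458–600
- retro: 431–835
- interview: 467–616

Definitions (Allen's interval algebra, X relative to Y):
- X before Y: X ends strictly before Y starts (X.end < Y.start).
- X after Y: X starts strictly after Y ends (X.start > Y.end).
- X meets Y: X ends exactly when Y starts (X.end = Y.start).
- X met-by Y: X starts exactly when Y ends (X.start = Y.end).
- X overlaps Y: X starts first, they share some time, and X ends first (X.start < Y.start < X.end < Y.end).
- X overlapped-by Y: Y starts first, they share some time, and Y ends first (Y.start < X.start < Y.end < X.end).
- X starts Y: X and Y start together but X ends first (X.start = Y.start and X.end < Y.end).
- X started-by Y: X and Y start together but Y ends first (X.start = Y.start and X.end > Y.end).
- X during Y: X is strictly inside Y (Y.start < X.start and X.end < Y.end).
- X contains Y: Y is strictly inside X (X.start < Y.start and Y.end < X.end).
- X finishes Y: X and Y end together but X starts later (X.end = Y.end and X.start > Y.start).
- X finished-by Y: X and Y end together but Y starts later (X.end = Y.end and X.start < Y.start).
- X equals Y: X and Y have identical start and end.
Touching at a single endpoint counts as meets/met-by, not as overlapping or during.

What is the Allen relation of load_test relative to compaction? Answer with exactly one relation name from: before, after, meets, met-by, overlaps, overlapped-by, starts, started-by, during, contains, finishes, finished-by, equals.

load_test = [458, 600]; compaction = [496, 814].
Compare endpoints: load_test.start < compaction.start, load_test.start < compaction.end, load_test.end > compaction.start, load_test.end < compaction.end.
That pattern is 'overlaps'.

overlaps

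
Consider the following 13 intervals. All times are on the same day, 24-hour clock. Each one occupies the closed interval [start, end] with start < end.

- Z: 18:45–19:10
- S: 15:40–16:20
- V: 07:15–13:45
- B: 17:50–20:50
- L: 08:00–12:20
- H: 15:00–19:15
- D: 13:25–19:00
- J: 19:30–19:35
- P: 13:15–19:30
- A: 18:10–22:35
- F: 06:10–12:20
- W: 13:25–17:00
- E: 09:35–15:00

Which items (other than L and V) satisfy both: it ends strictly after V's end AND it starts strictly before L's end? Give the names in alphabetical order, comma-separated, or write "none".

E

Conditions: its end is strictly after V's end (X.end > 13:45) AND its start is strictly before L's end (X.start < 12:20).
A: end 22:35 > 13:45? ✓; start 18:10 < 12:20? ✗ → no.
B: end 20:50 > 13:45? ✓; start 17:50 < 12:20? ✗ → no.
D: end 19:00 > 13:45? ✓; start 13:25 < 12:20? ✗ → no.
E: end 15:00 > 13:45? ✓; start 09:35 < 12:20? ✓ → yes.
F: end 12:20 > 13:45? ✗; start 06:10 < 12:20? ✓ → no.
H: end 19:15 > 13:45? ✓; start 15:00 < 12:20? ✗ → no.
J: end 19:35 > 13:45? ✓; start 19:30 < 12:20? ✗ → no.
P: end 19:30 > 13:45? ✓; start 13:15 < 12:20? ✗ → no.
S: end 16:20 > 13:45? ✓; start 15:40 < 12:20? ✗ → no.
W: end 17:00 > 13:45? ✓; start 13:25 < 12:20? ✗ → no.
Z: end 19:10 > 13:45? ✓; start 18:45 < 12:20? ✗ → no.
Result: E.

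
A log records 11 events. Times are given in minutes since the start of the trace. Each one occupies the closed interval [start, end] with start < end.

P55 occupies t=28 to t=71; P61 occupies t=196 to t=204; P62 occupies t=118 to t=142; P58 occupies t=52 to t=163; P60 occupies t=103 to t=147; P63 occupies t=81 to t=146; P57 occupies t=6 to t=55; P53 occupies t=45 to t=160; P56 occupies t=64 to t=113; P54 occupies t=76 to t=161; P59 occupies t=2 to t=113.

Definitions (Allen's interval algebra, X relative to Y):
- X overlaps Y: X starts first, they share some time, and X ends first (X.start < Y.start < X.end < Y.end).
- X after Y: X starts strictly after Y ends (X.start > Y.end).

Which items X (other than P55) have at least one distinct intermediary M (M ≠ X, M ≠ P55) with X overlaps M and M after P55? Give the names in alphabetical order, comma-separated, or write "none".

P53, P56, P59, P63

Target P55 = [t=28, t=71].
Intermediaries M with M after P55: P54, P60, P61, P62, P63.
Via P54 — items with X overlaps P54: P53, P56, P59.
Via P60 — items with X overlaps P60: P56, P59, P63.
Via P61 — items with X overlaps P61: none.
Via P62 — items with X overlaps P62: none.
Via P63 — items with X overlaps P63: P56, P59.
Union: P53, P56, P59, P63.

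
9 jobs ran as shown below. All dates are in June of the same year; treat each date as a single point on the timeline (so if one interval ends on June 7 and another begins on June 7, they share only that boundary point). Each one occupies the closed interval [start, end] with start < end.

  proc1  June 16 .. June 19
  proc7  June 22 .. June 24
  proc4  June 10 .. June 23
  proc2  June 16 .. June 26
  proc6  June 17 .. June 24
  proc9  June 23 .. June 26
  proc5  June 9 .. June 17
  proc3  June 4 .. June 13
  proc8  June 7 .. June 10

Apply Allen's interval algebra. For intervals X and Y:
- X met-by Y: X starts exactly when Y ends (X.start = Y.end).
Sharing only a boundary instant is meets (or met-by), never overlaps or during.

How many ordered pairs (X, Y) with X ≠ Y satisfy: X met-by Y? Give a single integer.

Checking all 72 ordered pairs for relation 'met-by'; matching pairs in alphabetical order:
(proc4, proc8): proc4 met-by proc8 ✓
(proc6, proc5): proc6 met-by proc5 ✓
(proc9, proc4): proc9 met-by proc4 ✓
Count: 3.

3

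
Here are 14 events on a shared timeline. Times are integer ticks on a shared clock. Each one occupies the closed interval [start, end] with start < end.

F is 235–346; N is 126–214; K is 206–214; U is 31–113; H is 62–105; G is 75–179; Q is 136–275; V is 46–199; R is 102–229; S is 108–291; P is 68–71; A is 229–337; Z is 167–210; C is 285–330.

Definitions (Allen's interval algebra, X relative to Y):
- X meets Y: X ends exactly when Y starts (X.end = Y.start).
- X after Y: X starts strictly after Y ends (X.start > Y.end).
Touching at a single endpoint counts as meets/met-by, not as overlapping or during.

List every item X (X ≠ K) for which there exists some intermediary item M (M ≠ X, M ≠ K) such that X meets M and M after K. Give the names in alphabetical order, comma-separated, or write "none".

Target K = [206, 214].
Intermediaries M with M after K: A, C, F.
Via A — items with X meets A: R.
Via C — items with X meets C: none.
Via F — items with X meets F: none.
Union: R.

R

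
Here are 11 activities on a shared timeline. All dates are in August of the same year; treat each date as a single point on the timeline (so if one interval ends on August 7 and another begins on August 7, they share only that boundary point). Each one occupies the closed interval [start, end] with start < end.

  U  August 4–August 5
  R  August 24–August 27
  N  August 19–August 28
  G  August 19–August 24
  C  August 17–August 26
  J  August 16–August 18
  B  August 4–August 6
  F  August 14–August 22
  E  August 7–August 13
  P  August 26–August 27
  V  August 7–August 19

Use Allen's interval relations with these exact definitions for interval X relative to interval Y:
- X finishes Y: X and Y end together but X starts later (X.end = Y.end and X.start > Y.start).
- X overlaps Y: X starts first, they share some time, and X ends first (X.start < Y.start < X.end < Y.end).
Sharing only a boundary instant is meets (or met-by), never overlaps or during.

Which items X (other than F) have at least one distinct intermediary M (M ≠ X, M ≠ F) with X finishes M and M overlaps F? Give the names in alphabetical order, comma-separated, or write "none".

Target F = [August 14, August 22].
Intermediaries M with M overlaps F: V.
Via V — items with X finishes V: none.
Union: none.

none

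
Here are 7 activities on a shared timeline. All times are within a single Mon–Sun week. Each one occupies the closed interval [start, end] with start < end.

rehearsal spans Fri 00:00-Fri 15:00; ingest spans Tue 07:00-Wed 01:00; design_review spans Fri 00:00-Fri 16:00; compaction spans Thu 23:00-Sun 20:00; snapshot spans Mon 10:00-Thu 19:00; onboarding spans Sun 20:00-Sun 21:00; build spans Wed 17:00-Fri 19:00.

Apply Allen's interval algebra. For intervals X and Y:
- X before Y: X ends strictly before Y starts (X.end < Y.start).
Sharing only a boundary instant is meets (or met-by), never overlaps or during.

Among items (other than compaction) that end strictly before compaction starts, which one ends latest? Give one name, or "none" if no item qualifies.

Target compaction = [Thu 23:00, Sun 20:00].
build [Wed 17:00, Fri 19:00] → overlaps → excluded.
design_review [Fri 00:00, Fri 16:00] → during → excluded.
ingest [Tue 07:00, Wed 01:00] → before → candidate.
onboarding [Sun 20:00, Sun 21:00] → met-by → excluded.
rehearsal [Fri 00:00, Fri 15:00] → during → excluded.
snapshot [Mon 10:00, Thu 19:00] → before → candidate.
Among candidates, latest end is Thu 19:00 → snapshot.

snapshot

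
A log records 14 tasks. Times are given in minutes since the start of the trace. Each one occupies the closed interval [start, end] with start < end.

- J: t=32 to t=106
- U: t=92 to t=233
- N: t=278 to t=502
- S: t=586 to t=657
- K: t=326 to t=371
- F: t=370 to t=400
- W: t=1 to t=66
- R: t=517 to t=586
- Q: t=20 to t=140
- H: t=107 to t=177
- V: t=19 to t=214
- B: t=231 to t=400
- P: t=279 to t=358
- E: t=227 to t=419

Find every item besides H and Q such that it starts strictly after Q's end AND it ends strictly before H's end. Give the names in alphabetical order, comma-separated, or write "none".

none

Conditions: its start is strictly after Q's end (X.start > t=140) AND its end is strictly before H's end (X.end < t=177).
B: start t=231 > t=140? ✓; end t=400 < t=177? ✗ → no.
E: start t=227 > t=140? ✓; end t=419 < t=177? ✗ → no.
F: start t=370 > t=140? ✓; end t=400 < t=177? ✗ → no.
J: start t=32 > t=140? ✗; end t=106 < t=177? ✓ → no.
K: start t=326 > t=140? ✓; end t=371 < t=177? ✗ → no.
N: start t=278 > t=140? ✓; end t=502 < t=177? ✗ → no.
P: start t=279 > t=140? ✓; end t=358 < t=177? ✗ → no.
R: start t=517 > t=140? ✓; end t=586 < t=177? ✗ → no.
S: start t=586 > t=140? ✓; end t=657 < t=177? ✗ → no.
U: start t=92 > t=140? ✗; end t=233 < t=177? ✗ → no.
V: start t=19 > t=140? ✗; end t=214 < t=177? ✗ → no.
W: start t=1 > t=140? ✗; end t=66 < t=177? ✓ → no.
Result: none.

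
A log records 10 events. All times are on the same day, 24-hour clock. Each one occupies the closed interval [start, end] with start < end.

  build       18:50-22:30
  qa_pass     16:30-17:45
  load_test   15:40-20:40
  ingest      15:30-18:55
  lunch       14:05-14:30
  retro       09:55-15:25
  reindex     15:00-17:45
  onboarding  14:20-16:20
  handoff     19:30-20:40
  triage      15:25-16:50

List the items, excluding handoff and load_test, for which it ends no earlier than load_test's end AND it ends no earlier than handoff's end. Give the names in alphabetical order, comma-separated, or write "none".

Conditions: its end is no earlier than load_test's end (X.end >= 20:40) AND its end is no earlier than handoff's end (X.end >= 20:40).
build: end 22:30 >= 20:40? ✓; end 22:30 >= 20:40? ✓ → yes.
ingest: end 18:55 >= 20:40? ✗; end 18:55 >= 20:40? ✗ → no.
lunch: end 14:30 >= 20:40? ✗; end 14:30 >= 20:40? ✗ → no.
onboarding: end 16:20 >= 20:40? ✗; end 16:20 >= 20:40? ✗ → no.
qa_pass: end 17:45 >= 20:40? ✗; end 17:45 >= 20:40? ✗ → no.
reindex: end 17:45 >= 20:40? ✗; end 17:45 >= 20:40? ✗ → no.
retro: end 15:25 >= 20:40? ✗; end 15:25 >= 20:40? ✗ → no.
triage: end 16:50 >= 20:40? ✗; end 16:50 >= 20:40? ✗ → no.
Result: build.

build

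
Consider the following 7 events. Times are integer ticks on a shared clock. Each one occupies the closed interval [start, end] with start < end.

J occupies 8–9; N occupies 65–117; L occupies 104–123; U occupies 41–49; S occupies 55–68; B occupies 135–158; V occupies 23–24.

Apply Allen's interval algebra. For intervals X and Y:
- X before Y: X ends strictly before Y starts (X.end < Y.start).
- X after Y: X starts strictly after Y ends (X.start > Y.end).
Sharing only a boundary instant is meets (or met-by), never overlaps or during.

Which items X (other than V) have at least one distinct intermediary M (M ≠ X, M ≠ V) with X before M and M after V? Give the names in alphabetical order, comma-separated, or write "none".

J, L, N, S, U

Target V = [23, 24].
Intermediaries M with M after V: B, L, N, S, U.
Via B — items with X before B: J, L, N, S, U.
Via L — items with X before L: J, S, U.
Via N — items with X before N: J, U.
Via S — items with X before S: J, U.
Via U — items with X before U: J.
Union: J, L, N, S, U.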